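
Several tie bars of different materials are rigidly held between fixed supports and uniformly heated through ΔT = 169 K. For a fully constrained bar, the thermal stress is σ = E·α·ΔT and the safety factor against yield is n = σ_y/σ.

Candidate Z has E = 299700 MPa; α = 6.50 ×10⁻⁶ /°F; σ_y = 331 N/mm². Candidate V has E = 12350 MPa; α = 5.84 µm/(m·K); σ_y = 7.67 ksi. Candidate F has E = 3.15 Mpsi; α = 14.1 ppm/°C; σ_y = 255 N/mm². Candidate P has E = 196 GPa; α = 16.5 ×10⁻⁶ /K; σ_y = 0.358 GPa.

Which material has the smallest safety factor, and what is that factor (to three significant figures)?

With everything in SI (GPa, ×10⁻⁶/K, MPa):
  candidate Z: E = 299.7, α = 11.7, σ_y = 331.0 → σ = 593 MPa, n = 0.559
  candidate V: E = 12.35, α = 5.84, σ_y = 52.88 → σ = 12.2 MPa, n = 4.34
  candidate F: E = 21.72, α = 14.1, σ_y = 255.0 → σ = 51.8 MPa, n = 4.93
  candidate P: E = 196.0, α = 16.5, σ_y = 358.0 → σ = 547 MPa, n = 0.655
The minimum is candidate Z at n = 0.559.

candidate Z, n = 0.559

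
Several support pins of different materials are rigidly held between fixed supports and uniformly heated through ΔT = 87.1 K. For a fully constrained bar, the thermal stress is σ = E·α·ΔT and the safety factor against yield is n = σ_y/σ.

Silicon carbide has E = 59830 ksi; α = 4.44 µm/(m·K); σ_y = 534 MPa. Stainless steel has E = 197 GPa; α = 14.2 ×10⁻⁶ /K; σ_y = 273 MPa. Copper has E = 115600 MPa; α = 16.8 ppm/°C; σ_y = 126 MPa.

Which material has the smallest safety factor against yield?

Converting E to GPa, α to ×10⁻⁶/K, σ_y to MPa, then σ and n for each:
  silicon carbide: E = 412.5, α = 4.44, σ_y = 534.0 → σ = 160 MPa, n = 3.35
  stainless steel: E = 197.0, α = 14.2, σ_y = 273.0 → σ = 244 MPa, n = 1.12
  copper: E = 115.6, α = 16.8, σ_y = 126.0 → σ = 169 MPa, n = 0.745
The minimum is copper at n = 0.745.

copper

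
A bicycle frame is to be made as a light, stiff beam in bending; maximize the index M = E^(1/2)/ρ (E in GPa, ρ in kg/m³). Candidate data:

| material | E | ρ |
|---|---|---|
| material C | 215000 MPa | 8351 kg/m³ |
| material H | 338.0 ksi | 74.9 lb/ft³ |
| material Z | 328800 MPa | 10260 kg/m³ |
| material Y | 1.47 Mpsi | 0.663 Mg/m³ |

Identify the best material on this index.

After converting to SI:
  material C: E = 215.0 GPa, ρ = 8351 kg/m³
  material H: E = 2.330 GPa, ρ = 1200 kg/m³
  material Z: E = 328.8 GPa, ρ = 10260 kg/m³
  material Y: E = 10.14 GPa, ρ = 663.0 kg/m³
  material Y: M = 4.80×10⁻³
  material Z: M = 1.77×10⁻³
  material C: M = 1.76×10⁻³
  material H: M = 1.27×10⁻³
The maximum is for material Y.

material Y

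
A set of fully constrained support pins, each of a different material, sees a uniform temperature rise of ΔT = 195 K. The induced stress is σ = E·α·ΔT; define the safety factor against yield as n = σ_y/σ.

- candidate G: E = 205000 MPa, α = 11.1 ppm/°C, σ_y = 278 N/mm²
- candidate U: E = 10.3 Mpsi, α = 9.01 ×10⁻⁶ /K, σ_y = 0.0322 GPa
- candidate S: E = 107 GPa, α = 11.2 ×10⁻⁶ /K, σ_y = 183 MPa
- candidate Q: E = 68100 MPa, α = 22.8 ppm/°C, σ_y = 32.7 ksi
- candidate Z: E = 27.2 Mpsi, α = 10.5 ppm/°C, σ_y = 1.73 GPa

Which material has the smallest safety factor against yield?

candidate U

In consistent units (E in GPa, α in ×10⁻⁶/K, σ_y in MPa):
  candidate G: E = 205.0, α = 11.1, σ_y = 278.0 → σ = 444 MPa, n = 0.627
  candidate U: E = 71.02, α = 9.01, σ_y = 32.20 → σ = 125 MPa, n = 0.258
  candidate S: E = 107.0, α = 11.2, σ_y = 183.0 → σ = 234 MPa, n = 0.783
  candidate Q: E = 68.10, α = 22.8, σ_y = 225.5 → σ = 303 MPa, n = 0.745
  candidate Z: E = 187.5, α = 10.5, σ_y = 1730 → σ = 384 MPa, n = 4.51
Candidate U has the lowest safety factor, n = 0.258.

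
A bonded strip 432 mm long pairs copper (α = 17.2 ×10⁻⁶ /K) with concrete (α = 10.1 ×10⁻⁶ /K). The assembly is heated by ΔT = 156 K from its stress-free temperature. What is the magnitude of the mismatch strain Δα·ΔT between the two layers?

Δα = |17.2 − 10.1|×10⁻⁶/K = 7.10×10⁻⁶/K.
Mismatch strain = Δα·ΔT = 7.10×10⁻⁶ × 156.0 = 1.11×10⁻³.

1.11×10⁻³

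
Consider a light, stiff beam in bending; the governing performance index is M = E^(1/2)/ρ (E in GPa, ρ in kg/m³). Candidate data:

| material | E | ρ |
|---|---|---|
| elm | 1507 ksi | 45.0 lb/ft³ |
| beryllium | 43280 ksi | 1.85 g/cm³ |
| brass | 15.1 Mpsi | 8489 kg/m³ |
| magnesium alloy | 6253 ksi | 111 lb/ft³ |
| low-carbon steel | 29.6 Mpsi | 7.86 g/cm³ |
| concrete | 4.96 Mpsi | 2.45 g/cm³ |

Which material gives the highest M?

beryllium

Normalizing units and computing the index:
  elm: E = 10.39 GPa, ρ = 720.8 kg/m³
  beryllium: E = 298.4 GPa, ρ = 1850 kg/m³
  brass: E = 104.1 GPa, ρ = 8489 kg/m³
  magnesium alloy: E = 43.11 GPa, ρ = 1778 kg/m³
  low-carbon steel: E = 204.1 GPa, ρ = 7860 kg/m³
  concrete: E = 34.20 GPa, ρ = 2450 kg/m³
  beryllium: M = 9.34×10⁻³
  elm: M = 4.47×10⁻³
  magnesium alloy: M = 3.69×10⁻³
  concrete: M = 2.39×10⁻³
  low-carbon steel: M = 1.82×10⁻³
  brass: M = 1.20×10⁻³
The maximum is for beryllium.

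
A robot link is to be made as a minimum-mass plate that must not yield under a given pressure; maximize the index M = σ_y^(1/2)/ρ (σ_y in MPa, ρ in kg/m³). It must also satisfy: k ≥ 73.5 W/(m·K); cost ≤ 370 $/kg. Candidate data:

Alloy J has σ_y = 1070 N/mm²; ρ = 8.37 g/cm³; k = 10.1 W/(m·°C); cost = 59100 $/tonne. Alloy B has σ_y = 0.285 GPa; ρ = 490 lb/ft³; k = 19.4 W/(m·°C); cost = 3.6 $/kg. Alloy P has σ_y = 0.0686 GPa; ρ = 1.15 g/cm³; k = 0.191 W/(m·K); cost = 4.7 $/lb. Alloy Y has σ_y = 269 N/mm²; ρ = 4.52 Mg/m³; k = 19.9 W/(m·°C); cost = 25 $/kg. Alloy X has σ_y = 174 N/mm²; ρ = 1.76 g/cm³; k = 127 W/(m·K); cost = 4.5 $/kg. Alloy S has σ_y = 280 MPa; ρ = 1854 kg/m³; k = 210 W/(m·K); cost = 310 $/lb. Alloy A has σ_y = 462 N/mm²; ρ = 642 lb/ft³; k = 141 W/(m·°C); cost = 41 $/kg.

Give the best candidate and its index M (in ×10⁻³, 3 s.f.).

Screen on constraints: k ≥ 73.5 W/(m·K); cost ≤ 370 $/kg. Survivors: alloy X, alloy A.
Convert each candidate to consistent units, then evaluate M:
  alloy X: σ_y = 174.0 MPa, ρ = 1760 kg/m³
  alloy A: σ_y = 462.0 MPa, ρ = 10280 kg/m³
  alloy X: M = 7.49×10⁻³
  alloy A: M = 2.09×10⁻³
The maximum is for alloy X.

alloy X, M = 7.49×10⁻³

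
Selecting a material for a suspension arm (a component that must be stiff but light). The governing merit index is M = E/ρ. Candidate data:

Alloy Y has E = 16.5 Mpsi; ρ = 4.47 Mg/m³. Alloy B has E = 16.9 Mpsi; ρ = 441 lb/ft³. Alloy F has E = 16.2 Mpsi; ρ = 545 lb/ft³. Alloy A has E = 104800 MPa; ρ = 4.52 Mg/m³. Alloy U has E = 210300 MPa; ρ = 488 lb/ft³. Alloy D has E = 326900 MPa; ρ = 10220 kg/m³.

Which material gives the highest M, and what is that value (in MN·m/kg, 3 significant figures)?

alloy D, M = 32.0 MN·m/kg

Convert each candidate to consistent units, then evaluate M:
  alloy Y: E = 113.8 GPa, ρ = 4470 kg/m³
  alloy B: E = 116.5 GPa, ρ = 7064 kg/m³
  alloy F: E = 111.7 GPa, ρ = 8730 kg/m³
  alloy A: E = 104.8 GPa, ρ = 4520 kg/m³
  alloy U: E = 210.3 GPa, ρ = 7817 kg/m³
  alloy D: E = 326.9 GPa, ρ = 10220 kg/m³
  alloy D: M = 32.0 MN·m/kg
  alloy U: M = 26.9 MN·m/kg
  alloy Y: M = 25.5 MN·m/kg
  alloy A: M = 23.2 MN·m/kg
  alloy B: M = 16.5 MN·m/kg
  alloy F: M = 12.8 MN·m/kg
The maximum is for alloy D.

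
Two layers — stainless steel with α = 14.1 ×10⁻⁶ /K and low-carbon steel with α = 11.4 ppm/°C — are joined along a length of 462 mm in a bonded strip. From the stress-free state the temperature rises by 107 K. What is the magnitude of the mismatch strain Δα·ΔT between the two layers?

2.89×10⁻⁴

Δα = |14.1 − 11.4|×10⁻⁶/K = 2.70×10⁻⁶/K.
Mismatch strain = Δα·ΔT = 2.70×10⁻⁶ × 107.0 = 2.89×10⁻⁴.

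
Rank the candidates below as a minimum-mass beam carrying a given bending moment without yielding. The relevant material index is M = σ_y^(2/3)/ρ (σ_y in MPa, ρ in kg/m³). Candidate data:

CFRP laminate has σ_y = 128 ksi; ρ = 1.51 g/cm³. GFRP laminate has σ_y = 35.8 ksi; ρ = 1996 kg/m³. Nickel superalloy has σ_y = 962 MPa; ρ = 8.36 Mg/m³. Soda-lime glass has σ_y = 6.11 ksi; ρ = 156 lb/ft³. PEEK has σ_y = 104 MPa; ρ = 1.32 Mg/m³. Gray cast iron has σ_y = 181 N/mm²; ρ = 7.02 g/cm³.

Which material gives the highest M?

CFRP laminate

After converting to SI:
  CFRP laminate: σ_y = 882.5 MPa, ρ = 1510 kg/m³
  GFRP laminate: σ_y = 246.8 MPa, ρ = 1996 kg/m³
  nickel superalloy: σ_y = 962.0 MPa, ρ = 8360 kg/m³
  soda-lime glass: σ_y = 42.13 MPa, ρ = 2499 kg/m³
  PEEK: σ_y = 104.0 MPa, ρ = 1320 kg/m³
  gray cast iron: σ_y = 181.0 MPa, ρ = 7020 kg/m³
  CFRP laminate: M = 60.9×10⁻³
  GFRP laminate: M = 19.7×10⁻³
  PEEK: M = 16.8×10⁻³
  nickel superalloy: M = 11.7×10⁻³
  soda-lime glass: M = 4.85×10⁻³
  gray cast iron: M = 4.56×10⁻³
The maximum is for CFRP laminate.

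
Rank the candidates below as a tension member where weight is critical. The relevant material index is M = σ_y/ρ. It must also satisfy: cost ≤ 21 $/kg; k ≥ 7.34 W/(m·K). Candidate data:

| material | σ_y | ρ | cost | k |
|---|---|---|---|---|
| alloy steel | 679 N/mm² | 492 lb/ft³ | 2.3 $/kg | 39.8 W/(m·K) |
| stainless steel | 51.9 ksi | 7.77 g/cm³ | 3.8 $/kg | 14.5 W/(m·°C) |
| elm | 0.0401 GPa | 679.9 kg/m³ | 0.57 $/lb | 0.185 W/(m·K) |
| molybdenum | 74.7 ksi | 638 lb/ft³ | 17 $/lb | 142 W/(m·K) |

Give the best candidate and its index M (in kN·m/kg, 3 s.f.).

alloy steel, M = 86.2 kN·m/kg

Screen on constraints: cost ≤ 21 $/kg; k ≥ 7.34 W/(m·K). Survivors: alloy steel, stainless steel.
In SI units:
  alloy steel: σ_y = 679.0 MPa, ρ = 7881 kg/m³
  stainless steel: σ_y = 357.8 MPa, ρ = 7770 kg/m³
  alloy steel: M = 86.2 kN·m/kg
  stainless steel: M = 46.1 kN·m/kg
The maximum is for alloy steel.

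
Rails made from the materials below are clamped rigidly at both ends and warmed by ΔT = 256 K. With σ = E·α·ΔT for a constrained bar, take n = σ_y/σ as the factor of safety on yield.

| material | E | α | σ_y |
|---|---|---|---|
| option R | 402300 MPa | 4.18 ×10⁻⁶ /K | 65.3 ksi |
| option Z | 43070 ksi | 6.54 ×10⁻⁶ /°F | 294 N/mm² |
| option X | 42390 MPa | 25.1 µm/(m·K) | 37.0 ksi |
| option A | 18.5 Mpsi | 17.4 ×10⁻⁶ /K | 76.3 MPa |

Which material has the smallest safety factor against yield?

With everything in SI (GPa, ×10⁻⁶/K, MPa):
  option R: E = 402.3, α = 4.18, σ_y = 450.2 → σ = 430 MPa, n = 1.05
  option Z: E = 297.0, α = 11.8, σ_y = 294.0 → σ = 895 MPa, n = 0.329
  option X: E = 42.39, α = 25.1, σ_y = 255.1 → σ = 272 MPa, n = 0.937
  option A: E = 127.6, α = 17.4, σ_y = 76.30 → σ = 568 MPa, n = 0.134
Smallest n: option A with n = 0.134.

option A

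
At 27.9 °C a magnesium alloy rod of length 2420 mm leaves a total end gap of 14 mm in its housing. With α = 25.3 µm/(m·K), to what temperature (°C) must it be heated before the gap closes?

α·L₀·ΔT = 14.0 mm ⇒ ΔT = 14.0 / (25.3×10⁻⁶ × 2420.0) = 228.7 K.
T = 27.9 + 228.7 = 256.6 °C.

257 °C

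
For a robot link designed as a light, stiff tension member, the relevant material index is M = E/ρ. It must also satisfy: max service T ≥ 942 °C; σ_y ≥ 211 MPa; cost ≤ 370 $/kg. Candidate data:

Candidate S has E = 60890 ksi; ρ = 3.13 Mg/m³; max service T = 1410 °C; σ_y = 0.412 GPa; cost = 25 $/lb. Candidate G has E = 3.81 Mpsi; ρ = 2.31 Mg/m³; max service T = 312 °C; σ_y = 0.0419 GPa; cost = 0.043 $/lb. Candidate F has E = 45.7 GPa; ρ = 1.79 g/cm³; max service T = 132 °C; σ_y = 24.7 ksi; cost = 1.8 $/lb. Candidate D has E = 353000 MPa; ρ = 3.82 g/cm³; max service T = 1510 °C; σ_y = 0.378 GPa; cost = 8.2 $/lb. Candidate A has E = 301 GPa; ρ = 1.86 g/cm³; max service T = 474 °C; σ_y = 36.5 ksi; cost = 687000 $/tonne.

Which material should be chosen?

Screen on constraints: max service T ≥ 942 °C; σ_y ≥ 211 MPa; cost ≤ 370 $/kg. Survivors: candidate S, candidate D.
Normalizing units and computing the index:
  candidate S: E = 419.8 GPa, ρ = 3130 kg/m³
  candidate D: E = 353.0 GPa, ρ = 3820 kg/m³
  candidate S: M = 134 MN·m/kg
  candidate D: M = 92.4 MN·m/kg
Highest index: candidate S.

candidate S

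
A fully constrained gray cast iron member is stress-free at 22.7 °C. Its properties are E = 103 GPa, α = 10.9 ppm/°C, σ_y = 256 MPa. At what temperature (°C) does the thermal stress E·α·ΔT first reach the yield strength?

251 °C

E·α·ΔT = 256.0 MPa ⇒ ΔT = 256.0 / (103.0×10³ × 10.9×10⁻⁶) = 228.0 K.
T = 22.7 + 228.0 = 250.7 °C.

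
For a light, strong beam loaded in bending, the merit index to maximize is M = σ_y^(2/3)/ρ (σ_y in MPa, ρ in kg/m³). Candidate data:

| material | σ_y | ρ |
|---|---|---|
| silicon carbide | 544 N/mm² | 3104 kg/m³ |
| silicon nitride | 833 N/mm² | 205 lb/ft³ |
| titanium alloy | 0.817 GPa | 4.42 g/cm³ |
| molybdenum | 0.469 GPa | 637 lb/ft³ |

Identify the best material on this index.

silicon nitride

In SI units:
  silicon carbide: σ_y = 544.0 MPa, ρ = 3104 kg/m³
  silicon nitride: σ_y = 833.0 MPa, ρ = 3284 kg/m³
  titanium alloy: σ_y = 817.0 MPa, ρ = 4420 kg/m³
  molybdenum: σ_y = 469.0 MPa, ρ = 10200 kg/m³
  silicon nitride: M = 27.0×10⁻³
  silicon carbide: M = 21.5×10⁻³
  titanium alloy: M = 19.8×10⁻³
  molybdenum: M = 5.92×10⁻³
Silicon nitride ranks first.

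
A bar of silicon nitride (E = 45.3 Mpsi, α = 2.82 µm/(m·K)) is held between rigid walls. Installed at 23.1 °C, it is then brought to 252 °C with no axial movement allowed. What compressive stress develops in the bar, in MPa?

E = 45.3 Mpsi = 312.3 GPa.
ΔT = 228.9 K. Constrained thermal stress σ = E·α·ΔT = 312.3×10³ MPa × 2.82×10⁻⁶ × 228.9 = 202 MPa (compressive).

202 MPa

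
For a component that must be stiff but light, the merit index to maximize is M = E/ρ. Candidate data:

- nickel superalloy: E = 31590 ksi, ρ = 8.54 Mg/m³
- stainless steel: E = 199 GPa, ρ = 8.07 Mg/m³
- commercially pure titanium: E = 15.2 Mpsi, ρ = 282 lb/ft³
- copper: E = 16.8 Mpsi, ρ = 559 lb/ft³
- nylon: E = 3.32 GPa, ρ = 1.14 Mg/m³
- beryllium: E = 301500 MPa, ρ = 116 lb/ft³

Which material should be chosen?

beryllium

After converting to SI:
  nickel superalloy: E = 217.8 GPa, ρ = 8540 kg/m³
  stainless steel: E = 199.0 GPa, ρ = 8070 kg/m³
  commercially pure titanium: E = 104.8 GPa, ρ = 4517 kg/m³
  copper: E = 115.8 GPa, ρ = 8954 kg/m³
  nylon: E = 3.320 GPa, ρ = 1140 kg/m³
  beryllium: E = 301.5 GPa, ρ = 1858 kg/m³
  beryllium: M = 162 MN·m/kg
  nickel superalloy: M = 25.5 MN·m/kg
  stainless steel: M = 24.7 MN·m/kg
  commercially pure titanium: M = 23.2 MN·m/kg
  copper: M = 12.9 MN·m/kg
  nylon: M = 2.91 MN·m/kg
The maximum is for beryllium.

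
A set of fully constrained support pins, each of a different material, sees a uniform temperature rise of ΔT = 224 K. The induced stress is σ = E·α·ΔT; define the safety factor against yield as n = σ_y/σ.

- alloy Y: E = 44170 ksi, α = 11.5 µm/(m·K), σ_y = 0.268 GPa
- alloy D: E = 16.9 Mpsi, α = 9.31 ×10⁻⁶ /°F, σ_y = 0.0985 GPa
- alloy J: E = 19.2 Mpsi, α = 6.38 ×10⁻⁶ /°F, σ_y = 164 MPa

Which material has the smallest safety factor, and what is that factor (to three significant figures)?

alloy D, n = 0.225

Per material, after unit conversion:
  alloy Y: E = 304.5, α = 11.5, σ_y = 268.0 → σ = 784 MPa, n = 0.342
  alloy D: E = 116.5, α = 16.8, σ_y = 98.50 → σ = 437 MPa, n = 0.225
  alloy J: E = 132.4, α = 11.5, σ_y = 164.0 → σ = 341 MPa, n = 0.482
The minimum is alloy D at n = 0.225.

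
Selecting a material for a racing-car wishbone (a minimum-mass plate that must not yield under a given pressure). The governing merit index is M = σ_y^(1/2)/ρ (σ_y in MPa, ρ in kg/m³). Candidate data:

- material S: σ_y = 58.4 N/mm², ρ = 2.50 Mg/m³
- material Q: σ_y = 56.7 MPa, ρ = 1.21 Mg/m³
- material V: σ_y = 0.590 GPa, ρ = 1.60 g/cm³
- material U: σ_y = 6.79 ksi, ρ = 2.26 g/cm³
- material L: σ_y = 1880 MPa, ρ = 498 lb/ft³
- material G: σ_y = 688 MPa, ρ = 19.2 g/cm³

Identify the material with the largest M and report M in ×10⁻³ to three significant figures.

material V, M = 15.2×10⁻³

Normalizing units and computing the index:
  material S: σ_y = 58.40 MPa, ρ = 2500 kg/m³
  material Q: σ_y = 56.70 MPa, ρ = 1210 kg/m³
  material V: σ_y = 590.0 MPa, ρ = 1600 kg/m³
  material U: σ_y = 46.82 MPa, ρ = 2260 kg/m³
  material L: σ_y = 1880 MPa, ρ = 7977 kg/m³
  material G: σ_y = 688.0 MPa, ρ = 19200 kg/m³
  material V: M = 15.2×10⁻³
  material Q: M = 6.22×10⁻³
  material L: M = 5.44×10⁻³
  material S: M = 3.06×10⁻³
  material U: M = 3.03×10⁻³
  material G: M = 1.37×10⁻³
Material V ranks first.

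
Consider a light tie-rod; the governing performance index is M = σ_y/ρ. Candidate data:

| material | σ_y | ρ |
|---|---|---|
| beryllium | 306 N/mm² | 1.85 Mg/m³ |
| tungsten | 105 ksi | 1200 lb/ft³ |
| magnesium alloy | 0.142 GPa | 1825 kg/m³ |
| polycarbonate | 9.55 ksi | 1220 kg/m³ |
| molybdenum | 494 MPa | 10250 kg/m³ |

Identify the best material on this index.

After converting to SI:
  beryllium: σ_y = 306.0 MPa, ρ = 1850 kg/m³
  tungsten: σ_y = 723.9 MPa, ρ = 19220 kg/m³
  magnesium alloy: σ_y = 142.0 MPa, ρ = 1825 kg/m³
  polycarbonate: σ_y = 65.84 MPa, ρ = 1220 kg/m³
  molybdenum: σ_y = 494.0 MPa, ρ = 10250 kg/m³
  beryllium: M = 165 kN·m/kg
  magnesium alloy: M = 77.8 kN·m/kg
  polycarbonate: M = 54.0 kN·m/kg
  molybdenum: M = 48.2 kN·m/kg
  tungsten: M = 37.7 kN·m/kg
Beryllium ranks first.

beryllium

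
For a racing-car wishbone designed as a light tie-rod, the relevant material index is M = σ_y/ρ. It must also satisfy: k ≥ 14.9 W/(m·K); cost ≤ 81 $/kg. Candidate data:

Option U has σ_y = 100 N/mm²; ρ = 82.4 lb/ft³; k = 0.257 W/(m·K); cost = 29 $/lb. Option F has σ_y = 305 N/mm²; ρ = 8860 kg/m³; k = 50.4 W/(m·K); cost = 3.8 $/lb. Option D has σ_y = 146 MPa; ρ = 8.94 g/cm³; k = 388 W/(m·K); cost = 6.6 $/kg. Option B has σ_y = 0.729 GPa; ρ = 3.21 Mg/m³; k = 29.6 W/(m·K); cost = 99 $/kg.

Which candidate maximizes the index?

option F

Screen on constraints: k ≥ 14.9 W/(m·K); cost ≤ 81 $/kg. Survivors: option F, option D.
Normalizing units and computing the index:
  option F: σ_y = 305.0 MPa, ρ = 8860 kg/m³
  option D: σ_y = 146.0 MPa, ρ = 8940 kg/m³
  option F: M = 34.4 kN·m/kg
  option D: M = 16.3 kN·m/kg
The maximum is for option F.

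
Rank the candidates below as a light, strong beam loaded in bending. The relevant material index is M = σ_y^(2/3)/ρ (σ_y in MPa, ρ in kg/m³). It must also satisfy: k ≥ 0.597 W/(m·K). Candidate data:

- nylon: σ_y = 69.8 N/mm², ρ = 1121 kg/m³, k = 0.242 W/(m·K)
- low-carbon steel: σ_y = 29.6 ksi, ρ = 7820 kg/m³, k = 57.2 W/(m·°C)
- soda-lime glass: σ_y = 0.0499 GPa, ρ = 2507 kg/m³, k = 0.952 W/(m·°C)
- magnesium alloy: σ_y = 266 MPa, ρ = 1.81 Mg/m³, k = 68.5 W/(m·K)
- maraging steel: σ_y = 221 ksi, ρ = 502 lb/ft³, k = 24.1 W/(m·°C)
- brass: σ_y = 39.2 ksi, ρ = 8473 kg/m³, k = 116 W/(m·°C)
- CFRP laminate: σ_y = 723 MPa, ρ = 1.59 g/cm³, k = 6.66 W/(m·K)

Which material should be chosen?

CFRP laminate

Screen on constraints: k ≥ 0.597 W/(m·K). Survivors: low-carbon steel, soda-lime glass, magnesium alloy, maraging steel, brass, CFRP laminate.
Normalizing units and computing the index:
  low-carbon steel: σ_y = 204.1 MPa, ρ = 7820 kg/m³
  soda-lime glass: σ_y = 49.90 MPa, ρ = 2507 kg/m³
  magnesium alloy: σ_y = 266.0 MPa, ρ = 1810 kg/m³
  maraging steel: σ_y = 1524 MPa, ρ = 8041 kg/m³
  brass: σ_y = 270.3 MPa, ρ = 8473 kg/m³
  CFRP laminate: σ_y = 723.0 MPa, ρ = 1590 kg/m³
  CFRP laminate: M = 50.7×10⁻³
  magnesium alloy: M = 22.9×10⁻³
  maraging steel: M = 16.5×10⁻³
  soda-lime glass: M = 5.41×10⁻³
  brass: M = 4.93×10⁻³
  low-carbon steel: M = 4.43×10⁻³
CFRP laminate ranks first.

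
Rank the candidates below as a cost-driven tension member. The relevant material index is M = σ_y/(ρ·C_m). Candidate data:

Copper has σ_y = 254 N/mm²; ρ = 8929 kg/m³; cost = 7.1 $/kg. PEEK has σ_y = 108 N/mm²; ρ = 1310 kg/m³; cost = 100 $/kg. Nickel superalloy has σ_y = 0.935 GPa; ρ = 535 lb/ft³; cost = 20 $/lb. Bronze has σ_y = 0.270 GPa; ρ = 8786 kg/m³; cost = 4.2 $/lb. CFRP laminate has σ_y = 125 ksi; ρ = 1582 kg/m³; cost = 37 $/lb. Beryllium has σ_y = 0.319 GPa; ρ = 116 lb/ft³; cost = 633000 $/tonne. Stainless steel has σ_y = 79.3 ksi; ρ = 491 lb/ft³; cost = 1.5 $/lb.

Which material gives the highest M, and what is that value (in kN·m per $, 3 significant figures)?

stainless steel, M = 21.0 kN·m per $

Putting every candidate on a common basis:
  copper: σ_y = 254.0 MPa, ρ = 8929 kg/m³, cost = 7.100 $/kg
  PEEK: σ_y = 108.0 MPa, ρ = 1310 kg/m³, cost = 100.0 $/kg
  nickel superalloy: σ_y = 935.0 MPa, ρ = 8570 kg/m³, cost = 44.09 $/kg
  bronze: σ_y = 270.0 MPa, ρ = 8786 kg/m³, cost = 9.259 $/kg
  CFRP laminate: σ_y = 861.8 MPa, ρ = 1582 kg/m³, cost = 81.57 $/kg
  beryllium: σ_y = 319.0 MPa, ρ = 1858 kg/m³, cost = 633.0 $/kg
  stainless steel: σ_y = 546.8 MPa, ρ = 7865 kg/m³, cost = 3.307 $/kg
  stainless steel: M = 21.0 kN·m per $
  CFRP laminate: M = 6.68 kN·m per $
  copper: M = 4.01 kN·m per $
  bronze: M = 3.32 kN·m per $
  nickel superalloy: M = 2.47 kN·m per $
  PEEK: M = 0.824 kN·m per $
  beryllium: M = 0.271 kN·m per $
Stainless steel has the largest M.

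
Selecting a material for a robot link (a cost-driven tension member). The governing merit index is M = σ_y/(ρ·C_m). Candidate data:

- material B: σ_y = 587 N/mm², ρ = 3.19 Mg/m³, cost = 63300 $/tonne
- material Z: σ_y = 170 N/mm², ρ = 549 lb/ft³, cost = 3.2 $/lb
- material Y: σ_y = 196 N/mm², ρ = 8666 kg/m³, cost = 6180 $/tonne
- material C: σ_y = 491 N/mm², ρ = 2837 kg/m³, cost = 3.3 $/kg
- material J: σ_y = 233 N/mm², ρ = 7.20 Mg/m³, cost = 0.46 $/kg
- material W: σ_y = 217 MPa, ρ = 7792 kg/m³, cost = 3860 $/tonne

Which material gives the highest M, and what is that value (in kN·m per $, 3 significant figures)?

Putting every candidate on a common basis:
  material B: σ_y = 587.0 MPa, ρ = 3190 kg/m³, cost = 63.30 $/kg
  material Z: σ_y = 170.0 MPa, ρ = 8794 kg/m³, cost = 7.055 $/kg
  material Y: σ_y = 196.0 MPa, ρ = 8666 kg/m³, cost = 6.180 $/kg
  material C: σ_y = 491.0 MPa, ρ = 2837 kg/m³, cost = 3.300 $/kg
  material J: σ_y = 233.0 MPa, ρ = 7200 kg/m³, cost = 0.4600 $/kg
  material W: σ_y = 217.0 MPa, ρ = 7792 kg/m³, cost = 3.860 $/kg
  material J: M = 70.4 kN·m per $
  material C: M = 52.4 kN·m per $
  material W: M = 7.21 kN·m per $
  material Y: M = 3.66 kN·m per $
  material B: M = 2.91 kN·m per $
  material Z: M = 2.74 kN·m per $
Material J has the largest M.

material J, M = 70.4 kN·m per $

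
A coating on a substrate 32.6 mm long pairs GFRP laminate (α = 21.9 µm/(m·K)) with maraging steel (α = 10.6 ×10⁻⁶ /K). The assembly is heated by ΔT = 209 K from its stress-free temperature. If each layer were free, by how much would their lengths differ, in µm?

77.0 µm

Δα = |21.9 − 10.6|×10⁻⁶/K = 11.3×10⁻⁶/K.
ΔL_mismatch = Δα·L·ΔT = 11.3×10⁻⁶ × 32.6 mm × 209.0 K = 77.0 µm.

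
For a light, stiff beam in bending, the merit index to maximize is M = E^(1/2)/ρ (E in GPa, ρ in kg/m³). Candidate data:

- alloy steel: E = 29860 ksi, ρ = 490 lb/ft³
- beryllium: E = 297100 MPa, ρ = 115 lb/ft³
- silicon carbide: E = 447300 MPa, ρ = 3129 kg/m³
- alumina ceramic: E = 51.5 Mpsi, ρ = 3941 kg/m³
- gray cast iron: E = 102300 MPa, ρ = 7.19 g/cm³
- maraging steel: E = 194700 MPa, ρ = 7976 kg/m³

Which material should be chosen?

beryllium

In SI units:
  alloy steel: E = 205.9 GPa, ρ = 7849 kg/m³
  beryllium: E = 297.1 GPa, ρ = 1842 kg/m³
  silicon carbide: E = 447.3 GPa, ρ = 3129 kg/m³
  alumina ceramic: E = 355.1 GPa, ρ = 3941 kg/m³
  gray cast iron: E = 102.3 GPa, ρ = 7190 kg/m³
  maraging steel: E = 194.7 GPa, ρ = 7976 kg/m³
  beryllium: M = 9.36×10⁻³
  silicon carbide: M = 6.76×10⁻³
  alumina ceramic: M = 4.78×10⁻³
  alloy steel: M = 1.83×10⁻³
  maraging steel: M = 1.75×10⁻³
  gray cast iron: M = 1.41×10⁻³
Beryllium has the largest M.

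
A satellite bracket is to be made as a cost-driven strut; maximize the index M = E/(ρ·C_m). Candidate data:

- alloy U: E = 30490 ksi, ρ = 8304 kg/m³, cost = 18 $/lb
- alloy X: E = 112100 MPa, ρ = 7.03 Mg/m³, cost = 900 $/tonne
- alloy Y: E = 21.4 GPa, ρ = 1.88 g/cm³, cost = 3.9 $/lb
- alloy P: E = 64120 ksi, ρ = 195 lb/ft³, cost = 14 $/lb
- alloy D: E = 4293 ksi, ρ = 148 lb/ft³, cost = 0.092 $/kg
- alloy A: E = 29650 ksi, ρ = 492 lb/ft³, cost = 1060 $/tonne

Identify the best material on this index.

Normalizing units and computing the index:
  alloy U: E = 210.2 GPa, ρ = 8304 kg/m³, cost = 39.68 $/kg
  alloy X: E = 112.1 GPa, ρ = 7030 kg/m³, cost = 0.9000 $/kg
  alloy Y: E = 21.40 GPa, ρ = 1880 kg/m³, cost = 8.598 $/kg
  alloy P: E = 442.1 GPa, ρ = 3124 kg/m³, cost = 30.86 $/kg
  alloy D: E = 29.60 GPa, ρ = 2371 kg/m³, cost = 0.09200 $/kg
  alloy A: E = 204.4 GPa, ρ = 7881 kg/m³, cost = 1.060 $/kg
  alloy D: M = 136 MN·m per $
  alloy A: M = 24.5 MN·m per $
  alloy X: M = 17.7 MN·m per $
  alloy P: M = 4.59 MN·m per $
  alloy Y: M = 1.32 MN·m per $
  alloy U: M = 0.638 MN·m per $
Alloy D has the largest M.

alloy D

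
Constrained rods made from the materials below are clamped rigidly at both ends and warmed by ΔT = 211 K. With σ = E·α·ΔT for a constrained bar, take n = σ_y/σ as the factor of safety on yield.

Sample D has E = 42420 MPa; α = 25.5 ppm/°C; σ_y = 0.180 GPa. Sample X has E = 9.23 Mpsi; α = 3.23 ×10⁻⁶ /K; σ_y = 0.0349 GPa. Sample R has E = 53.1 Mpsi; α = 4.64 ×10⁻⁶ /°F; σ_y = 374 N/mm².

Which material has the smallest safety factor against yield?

sample R

Converting E to GPa, α to ×10⁻⁶/K, σ_y to MPa, then σ and n for each:
  sample D: E = 42.42, α = 25.5, σ_y = 180.0 → σ = 228 MPa, n = 0.789
  sample X: E = 63.64, α = 3.23, σ_y = 34.90 → σ = 43.4 MPa, n = 0.805
  sample R: E = 366.1, α = 8.35, σ_y = 374.0 → σ = 645 MPa, n = 0.580
Sample R has the lowest safety factor, n = 0.580.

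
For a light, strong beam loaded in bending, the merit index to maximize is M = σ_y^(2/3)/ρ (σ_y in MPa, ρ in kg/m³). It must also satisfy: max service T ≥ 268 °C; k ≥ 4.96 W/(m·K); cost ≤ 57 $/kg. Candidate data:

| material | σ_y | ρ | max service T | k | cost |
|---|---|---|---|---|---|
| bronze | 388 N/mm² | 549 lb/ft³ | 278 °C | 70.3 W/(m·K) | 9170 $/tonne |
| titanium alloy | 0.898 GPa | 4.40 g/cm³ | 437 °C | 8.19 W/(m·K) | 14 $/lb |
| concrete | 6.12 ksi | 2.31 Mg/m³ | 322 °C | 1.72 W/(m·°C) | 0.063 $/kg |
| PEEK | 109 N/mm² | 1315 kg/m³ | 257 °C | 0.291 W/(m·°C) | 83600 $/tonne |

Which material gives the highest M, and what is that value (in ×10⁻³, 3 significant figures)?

Screen on constraints: max service T ≥ 268 °C; k ≥ 4.96 W/(m·K); cost ≤ 57 $/kg. Survivors: bronze, titanium alloy.
In SI units:
  bronze: σ_y = 388.0 MPa, ρ = 8794 kg/m³
  titanium alloy: σ_y = 898.0 MPa, ρ = 4400 kg/m³
  titanium alloy: M = 21.2×10⁻³
  bronze: M = 6.05×10⁻³
Titanium alloy has the largest M.

titanium alloy, M = 21.2×10⁻³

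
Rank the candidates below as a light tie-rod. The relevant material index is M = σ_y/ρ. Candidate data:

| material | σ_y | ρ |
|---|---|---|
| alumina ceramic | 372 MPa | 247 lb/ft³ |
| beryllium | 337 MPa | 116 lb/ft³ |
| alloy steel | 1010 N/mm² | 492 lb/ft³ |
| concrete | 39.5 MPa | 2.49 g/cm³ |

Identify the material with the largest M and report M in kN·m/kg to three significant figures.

After converting to SI:
  alumina ceramic: σ_y = 372.0 MPa, ρ = 3957 kg/m³
  beryllium: σ_y = 337.0 MPa, ρ = 1858 kg/m³
  alloy steel: σ_y = 1010 MPa, ρ = 7881 kg/m³
  concrete: σ_y = 39.50 MPa, ρ = 2490 kg/m³
  beryllium: M = 181 kN·m/kg
  alloy steel: M = 128 kN·m/kg
  alumina ceramic: M = 94.0 kN·m/kg
  concrete: M = 15.9 kN·m/kg
Beryllium has the largest M.

beryllium, M = 181 kN·m/kg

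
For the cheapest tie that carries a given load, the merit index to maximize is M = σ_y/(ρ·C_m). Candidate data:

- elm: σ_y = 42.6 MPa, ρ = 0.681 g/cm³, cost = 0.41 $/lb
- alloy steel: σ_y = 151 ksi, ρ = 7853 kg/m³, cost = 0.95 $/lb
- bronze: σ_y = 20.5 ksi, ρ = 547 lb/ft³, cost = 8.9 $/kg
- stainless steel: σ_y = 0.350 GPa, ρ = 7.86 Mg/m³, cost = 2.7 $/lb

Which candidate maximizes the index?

Normalizing units and computing the index:
  elm: σ_y = 42.60 MPa, ρ = 681.0 kg/m³, cost = 0.9039 $/kg
  alloy steel: σ_y = 1041 MPa, ρ = 7853 kg/m³, cost = 2.094 $/kg
  bronze: σ_y = 141.3 MPa, ρ = 8762 kg/m³, cost = 8.900 $/kg
  stainless steel: σ_y = 350.0 MPa, ρ = 7860 kg/m³, cost = 5.952 $/kg
  elm: M = 69.2 kN·m per $
  alloy steel: M = 63.3 kN·m per $
  stainless steel: M = 7.48 kN·m per $
  bronze: M = 1.81 kN·m per $
The maximum is for elm.

elm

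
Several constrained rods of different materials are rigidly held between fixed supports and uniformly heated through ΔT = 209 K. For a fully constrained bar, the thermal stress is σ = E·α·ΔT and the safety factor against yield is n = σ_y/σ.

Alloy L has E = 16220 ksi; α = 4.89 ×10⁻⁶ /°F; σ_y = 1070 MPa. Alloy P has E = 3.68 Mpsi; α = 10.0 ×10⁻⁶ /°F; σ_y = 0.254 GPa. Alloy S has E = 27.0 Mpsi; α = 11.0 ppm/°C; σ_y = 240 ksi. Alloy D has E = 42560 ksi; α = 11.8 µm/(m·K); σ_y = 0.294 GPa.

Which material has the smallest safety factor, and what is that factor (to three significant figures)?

alloy D, n = 0.406

In consistent units (E in GPa, α in ×10⁻⁶/K, σ_y in MPa):
  alloy L: E = 111.8, α = 8.80, σ_y = 1070 → σ = 206 MPa, n = 5.20
  alloy P: E = 25.37, α = 18.0, σ_y = 254.0 → σ = 95.5 MPa, n = 2.66
  alloy S: E = 186.2, α = 11.0, σ_y = 1655 → σ = 428 MPa, n = 3.87
  alloy D: E = 293.4, α = 11.8, σ_y = 294.0 → σ = 724 MPa, n = 0.406
Alloy D has the lowest safety factor, n = 0.406.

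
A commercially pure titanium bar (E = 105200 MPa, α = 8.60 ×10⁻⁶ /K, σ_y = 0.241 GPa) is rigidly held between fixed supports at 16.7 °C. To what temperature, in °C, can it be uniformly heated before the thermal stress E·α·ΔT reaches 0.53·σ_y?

158 °C

E = 105200 MPa = 105.2 GPa.
σ_y = 0.241 GPa = 241.0 MPa.
E·α·ΔT = 127.7 MPa ⇒ ΔT = 127.7 / (105.2×10³ × 8.60×10⁻⁶) = 141.2 K.
T = 16.7 + 141.2 = 157.9 °C.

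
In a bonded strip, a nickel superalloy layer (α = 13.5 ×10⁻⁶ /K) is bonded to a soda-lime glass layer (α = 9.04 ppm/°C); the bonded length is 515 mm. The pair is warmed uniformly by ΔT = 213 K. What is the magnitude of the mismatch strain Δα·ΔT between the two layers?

Δα = |13.5 − 9.04|×10⁻⁶/K = 4.46×10⁻⁶/K.
Mismatch strain = Δα·ΔT = 4.46×10⁻⁶ × 213.0 = 9.50×10⁻⁴.

9.50×10⁻⁴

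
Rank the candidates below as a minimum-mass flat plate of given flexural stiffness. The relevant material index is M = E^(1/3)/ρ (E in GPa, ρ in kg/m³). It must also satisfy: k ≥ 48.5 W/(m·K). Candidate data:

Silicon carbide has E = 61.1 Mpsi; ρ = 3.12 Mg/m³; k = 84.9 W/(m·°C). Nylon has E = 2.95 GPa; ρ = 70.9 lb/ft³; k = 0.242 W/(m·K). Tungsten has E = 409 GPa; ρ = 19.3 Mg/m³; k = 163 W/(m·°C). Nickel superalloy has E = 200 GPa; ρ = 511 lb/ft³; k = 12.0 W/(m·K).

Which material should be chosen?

silicon carbide

Screen on constraints: k ≥ 48.5 W/(m·K). Survivors: silicon carbide, tungsten.
After converting to SI:
  silicon carbide: E = 421.3 GPa, ρ = 3120 kg/m³
  tungsten: E = 409.0 GPa, ρ = 19300 kg/m³
  silicon carbide: M = 2.40×10⁻³
  tungsten: M = 0.385×10⁻³
The maximum is for silicon carbide.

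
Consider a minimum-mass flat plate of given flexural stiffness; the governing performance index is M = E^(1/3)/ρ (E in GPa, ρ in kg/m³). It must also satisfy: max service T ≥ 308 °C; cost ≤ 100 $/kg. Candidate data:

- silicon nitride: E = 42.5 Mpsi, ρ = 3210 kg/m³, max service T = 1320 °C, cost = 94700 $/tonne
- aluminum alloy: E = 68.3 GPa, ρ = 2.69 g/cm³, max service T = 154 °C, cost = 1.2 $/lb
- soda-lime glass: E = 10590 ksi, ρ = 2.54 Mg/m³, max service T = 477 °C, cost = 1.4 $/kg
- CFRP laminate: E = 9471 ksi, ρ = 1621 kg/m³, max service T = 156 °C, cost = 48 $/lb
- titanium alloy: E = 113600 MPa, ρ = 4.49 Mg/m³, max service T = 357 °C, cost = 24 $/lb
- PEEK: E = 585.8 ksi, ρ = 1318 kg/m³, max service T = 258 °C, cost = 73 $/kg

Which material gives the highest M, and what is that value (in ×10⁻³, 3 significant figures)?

Screen on constraints: max service T ≥ 308 °C; cost ≤ 100 $/kg. Survivors: silicon nitride, soda-lime glass, titanium alloy.
Convert each candidate to consistent units, then evaluate M:
  silicon nitride: E = 293.0 GPa, ρ = 3210 kg/m³
  soda-lime glass: E = 73.02 GPa, ρ = 2540 kg/m³
  titanium alloy: E = 113.6 GPa, ρ = 4490 kg/m³
  silicon nitride: M = 2.07×10⁻³
  soda-lime glass: M = 1.65×10⁻³
  titanium alloy: M = 1.08×10⁻³
Silicon nitride has the largest M.

silicon nitride, M = 2.07×10⁻³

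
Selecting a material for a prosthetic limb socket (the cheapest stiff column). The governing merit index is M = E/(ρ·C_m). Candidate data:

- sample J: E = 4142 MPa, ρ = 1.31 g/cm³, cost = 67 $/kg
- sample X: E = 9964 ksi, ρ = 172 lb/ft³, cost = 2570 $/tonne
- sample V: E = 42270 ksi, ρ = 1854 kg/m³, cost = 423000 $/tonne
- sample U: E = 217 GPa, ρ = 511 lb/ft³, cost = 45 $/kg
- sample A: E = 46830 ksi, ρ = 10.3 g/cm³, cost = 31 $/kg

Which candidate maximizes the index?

After converting to SI:
  sample J: E = 4.142 GPa, ρ = 1310 kg/m³, cost = 67.00 $/kg
  sample X: E = 68.70 GPa, ρ = 2755 kg/m³, cost = 2.570 $/kg
  sample V: E = 291.4 GPa, ρ = 1854 kg/m³, cost = 423.0 $/kg
  sample U: E = 217.0 GPa, ρ = 8185 kg/m³, cost = 45.00 $/kg
  sample A: E = 322.9 GPa, ρ = 10300 kg/m³, cost = 31.00 $/kg
  sample X: M = 9.70 MN·m per $
  sample A: M = 1.01 MN·m per $
  sample U: M = 0.589 MN·m per $
  sample V: M = 0.372 MN·m per $
  sample J: M = 0.0472 MN·m per $
Sample X ranks first.

sample X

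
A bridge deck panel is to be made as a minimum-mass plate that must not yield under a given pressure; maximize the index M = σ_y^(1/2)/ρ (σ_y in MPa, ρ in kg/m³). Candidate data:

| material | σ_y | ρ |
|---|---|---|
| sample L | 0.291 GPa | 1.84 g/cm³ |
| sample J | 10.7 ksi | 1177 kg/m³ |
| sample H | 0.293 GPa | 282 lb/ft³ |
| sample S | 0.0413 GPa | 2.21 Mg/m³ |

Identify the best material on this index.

sample L

Putting every candidate on a common basis:
  sample L: σ_y = 291.0 MPa, ρ = 1840 kg/m³
  sample J: σ_y = 73.77 MPa, ρ = 1177 kg/m³
  sample H: σ_y = 293.0 MPa, ρ = 4517 kg/m³
  sample S: σ_y = 41.30 MPa, ρ = 2210 kg/m³
  sample L: M = 9.27×10⁻³
  sample J: M = 7.30×10⁻³
  sample H: M = 3.79×10⁻³
  sample S: M = 2.91×10⁻³
Highest index: sample L.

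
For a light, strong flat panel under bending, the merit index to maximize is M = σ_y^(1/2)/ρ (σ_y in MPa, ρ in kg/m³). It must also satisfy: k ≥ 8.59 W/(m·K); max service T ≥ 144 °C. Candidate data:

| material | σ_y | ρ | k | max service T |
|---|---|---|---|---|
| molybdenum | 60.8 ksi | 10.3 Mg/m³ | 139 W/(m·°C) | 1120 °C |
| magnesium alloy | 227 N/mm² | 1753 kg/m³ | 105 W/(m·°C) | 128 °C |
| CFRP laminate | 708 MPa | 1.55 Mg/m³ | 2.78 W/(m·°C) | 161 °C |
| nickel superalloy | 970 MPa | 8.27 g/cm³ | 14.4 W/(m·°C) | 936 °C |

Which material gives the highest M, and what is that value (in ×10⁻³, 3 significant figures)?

Screen on constraints: k ≥ 8.59 W/(m·K); max service T ≥ 144 °C. Survivors: molybdenum, nickel superalloy.
Putting every candidate on a common basis:
  molybdenum: σ_y = 419.2 MPa, ρ = 10300 kg/m³
  nickel superalloy: σ_y = 970.0 MPa, ρ = 8270 kg/m³
  nickel superalloy: M = 3.77×10⁻³
  molybdenum: M = 1.99×10⁻³
Highest index: nickel superalloy.

nickel superalloy, M = 3.77×10⁻³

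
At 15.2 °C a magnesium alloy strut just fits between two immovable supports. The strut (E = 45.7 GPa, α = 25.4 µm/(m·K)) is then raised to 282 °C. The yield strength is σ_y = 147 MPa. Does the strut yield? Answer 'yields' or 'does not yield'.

yields

ΔT = 266.8 K. Constrained thermal stress σ = E·α·ΔT = 45.70×10³ MPa × 25.4×10⁻⁶ × 266.8 = 310 MPa (compressive).
Compare to σ_y = 147 MPa: σ ≥ σ_y, so it yields.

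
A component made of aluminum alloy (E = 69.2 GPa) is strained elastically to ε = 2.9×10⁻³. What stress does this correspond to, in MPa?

201 MPa

σ = E·ε = 69200 MPa × 2.9×10⁻³ = 201 MPa.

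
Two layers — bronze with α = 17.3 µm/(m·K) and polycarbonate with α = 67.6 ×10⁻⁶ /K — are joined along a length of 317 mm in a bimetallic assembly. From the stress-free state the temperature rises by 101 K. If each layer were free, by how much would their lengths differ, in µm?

Δα = |17.3 − 67.6|×10⁻⁶/K = 50.3×10⁻⁶/K.
ΔL_mismatch = Δα·L·ΔT = 50.3×10⁻⁶ × 317.0 mm × 101.0 K = 1610 µm.

1610 µm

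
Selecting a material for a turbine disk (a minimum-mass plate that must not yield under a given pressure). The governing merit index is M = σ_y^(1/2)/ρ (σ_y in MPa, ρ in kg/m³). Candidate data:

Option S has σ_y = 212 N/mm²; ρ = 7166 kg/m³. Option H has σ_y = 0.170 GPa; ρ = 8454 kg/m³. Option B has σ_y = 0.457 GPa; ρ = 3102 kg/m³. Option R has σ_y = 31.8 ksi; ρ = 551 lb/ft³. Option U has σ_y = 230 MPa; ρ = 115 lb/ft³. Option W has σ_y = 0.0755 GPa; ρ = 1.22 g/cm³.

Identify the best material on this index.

Normalizing units and computing the index:
  option S: σ_y = 212.0 MPa, ρ = 7166 kg/m³
  option H: σ_y = 170.0 MPa, ρ = 8454 kg/m³
  option B: σ_y = 457.0 MPa, ρ = 3102 kg/m³
  option R: σ_y = 219.3 MPa, ρ = 8826 kg/m³
  option U: σ_y = 230.0 MPa, ρ = 1842 kg/m³
  option W: σ_y = 75.50 MPa, ρ = 1220 kg/m³
  option U: M = 8.23×10⁻³
  option W: M = 7.12×10⁻³
  option B: M = 6.89×10⁻³
  option S: M = 2.03×10⁻³
  option R: M = 1.68×10⁻³
  option H: M = 1.54×10⁻³
The maximum is for option U.

option U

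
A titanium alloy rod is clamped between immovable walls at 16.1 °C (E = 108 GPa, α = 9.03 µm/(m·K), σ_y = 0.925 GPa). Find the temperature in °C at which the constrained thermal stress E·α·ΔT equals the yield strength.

σ_y = 0.925 GPa = 925.0 MPa.
E·α·ΔT = 925.0 MPa ⇒ ΔT = 925.0 / (108.0×10³ × 9.03×10⁻⁶) = 948.5 K.
T = 16.1 + 948.5 = 964.6 °C.

965 °C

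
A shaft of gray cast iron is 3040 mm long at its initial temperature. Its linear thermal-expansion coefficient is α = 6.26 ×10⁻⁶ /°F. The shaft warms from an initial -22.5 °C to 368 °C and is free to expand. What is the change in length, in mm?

Convert α: 6.26×10⁻⁶/°F × (9/5) = 11.3×10⁻⁶/K.
ΔT = 368 − (-22.5) = 390.5 K.
ΔL = α·L₀·ΔT = 11.3×10⁻⁶ × 3040 mm × 390.5 K = 13.4 mm.

13.4 mm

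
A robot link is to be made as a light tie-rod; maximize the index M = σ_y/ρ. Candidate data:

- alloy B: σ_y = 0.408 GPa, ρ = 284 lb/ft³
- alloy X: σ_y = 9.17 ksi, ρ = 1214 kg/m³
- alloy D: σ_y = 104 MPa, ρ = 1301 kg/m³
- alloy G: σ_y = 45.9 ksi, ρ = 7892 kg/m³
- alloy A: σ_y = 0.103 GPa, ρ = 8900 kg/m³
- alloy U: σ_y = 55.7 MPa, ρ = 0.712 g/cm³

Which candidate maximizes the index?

In SI units:
  alloy B: σ_y = 408.0 MPa, ρ = 4549 kg/m³
  alloy X: σ_y = 63.22 MPa, ρ = 1214 kg/m³
  alloy D: σ_y = 104.0 MPa, ρ = 1301 kg/m³
  alloy G: σ_y = 316.5 MPa, ρ = 7892 kg/m³
  alloy A: σ_y = 103.0 MPa, ρ = 8900 kg/m³
  alloy U: σ_y = 55.70 MPa, ρ = 712.0 kg/m³
  alloy B: M = 89.7 kN·m/kg
  alloy D: M = 79.9 kN·m/kg
  alloy U: M = 78.2 kN·m/kg
  alloy X: M = 52.1 kN·m/kg
  alloy G: M = 40.1 kN·m/kg
  alloy A: M = 11.6 kN·m/kg
Alloy B has the largest M.

alloy B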